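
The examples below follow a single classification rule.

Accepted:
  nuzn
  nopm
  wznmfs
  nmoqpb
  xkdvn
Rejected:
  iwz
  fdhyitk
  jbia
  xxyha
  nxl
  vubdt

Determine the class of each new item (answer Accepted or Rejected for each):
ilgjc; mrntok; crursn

Rejected, Accepted, Accepted

The simplest hypothesis consistent with all the labels is: length ≥ 4 AND contains 'n'.
ilgjc: Rejected (length 5, no 'n').
mrntok: Accepted (length 6, has 'n').
crursn: Accepted (length 6, has 'n').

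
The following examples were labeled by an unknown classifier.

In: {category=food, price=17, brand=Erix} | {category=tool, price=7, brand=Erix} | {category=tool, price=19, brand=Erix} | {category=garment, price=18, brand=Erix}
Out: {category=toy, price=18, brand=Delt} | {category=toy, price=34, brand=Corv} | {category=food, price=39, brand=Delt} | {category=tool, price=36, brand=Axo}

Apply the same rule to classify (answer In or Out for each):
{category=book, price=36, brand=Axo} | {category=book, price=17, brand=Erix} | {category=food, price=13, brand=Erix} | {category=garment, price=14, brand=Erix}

Checking candidate rules against both groups, what survives is: brand is Erix.
{category=book, price=36, brand=Axo} → brand is Axo → Out.
{category=book, price=17, brand=Erix} → brand is Erix → In.
{category=food, price=13, brand=Erix} → brand is Erix → In.
{category=garment, price=14, brand=Erix} → brand is Erix → In.

Out, In, In, In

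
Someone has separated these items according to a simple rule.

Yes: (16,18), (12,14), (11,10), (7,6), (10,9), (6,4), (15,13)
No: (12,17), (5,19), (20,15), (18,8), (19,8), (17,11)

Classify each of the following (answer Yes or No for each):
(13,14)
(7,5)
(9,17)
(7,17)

One predicate separates the groups cleanly: |first − second| ≤ 2.

Yes, Yes, No, No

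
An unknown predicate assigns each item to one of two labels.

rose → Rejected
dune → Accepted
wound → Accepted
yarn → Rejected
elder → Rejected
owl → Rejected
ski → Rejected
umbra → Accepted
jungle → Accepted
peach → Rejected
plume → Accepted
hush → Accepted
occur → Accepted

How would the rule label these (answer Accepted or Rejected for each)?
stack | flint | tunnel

The simplest hypothesis consistent with all the labels is: contains 'u'.
stack: Rejected (no 'u'). flint: Rejected (no 'u'). tunnel: Accepted (has 'u').

Rejected, Rejected, Accepted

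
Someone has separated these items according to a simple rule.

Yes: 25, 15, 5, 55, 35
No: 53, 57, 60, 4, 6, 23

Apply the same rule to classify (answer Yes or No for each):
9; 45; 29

The common property of the 'Yes' items is: ends in digit 5. No 'No' item has it.
9 → last digit 9 → No. 45 → last digit 5 → Yes. 29 → last digit 9 → No.

No, Yes, No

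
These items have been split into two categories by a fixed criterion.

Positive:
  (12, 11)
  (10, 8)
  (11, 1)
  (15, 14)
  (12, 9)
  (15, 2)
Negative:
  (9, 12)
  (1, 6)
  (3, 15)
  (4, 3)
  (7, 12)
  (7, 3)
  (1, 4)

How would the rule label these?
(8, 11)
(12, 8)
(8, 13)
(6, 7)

All 'Positive' examples share one property — first ≥ 10 — and every 'Negative' example lacks it.
(8, 11) → first 8 → Negative. (12, 8) → first 12 → Positive. (8, 13) → first 8 → Negative. (6, 7) → first 6 → Negative.

Negative, Positive, Negative, Negative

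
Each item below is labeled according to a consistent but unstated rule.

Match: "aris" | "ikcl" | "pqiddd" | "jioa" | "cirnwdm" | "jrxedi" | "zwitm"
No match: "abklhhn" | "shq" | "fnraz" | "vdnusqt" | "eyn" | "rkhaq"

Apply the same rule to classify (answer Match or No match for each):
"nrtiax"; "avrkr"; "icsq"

Match, No match, Match

Checking candidate rules against both groups, what survives is: contains 'i'.
"nrtiax": has 'i', matches → Match. "avrkr": no 'i', does not satisfy this → No match. "icsq": has 'i', matches → Match.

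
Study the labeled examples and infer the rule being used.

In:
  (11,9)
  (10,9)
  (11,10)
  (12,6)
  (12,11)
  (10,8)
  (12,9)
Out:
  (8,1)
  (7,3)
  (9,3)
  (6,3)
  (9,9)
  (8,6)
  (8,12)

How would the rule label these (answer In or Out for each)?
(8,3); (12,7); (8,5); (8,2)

Out, In, Out, Out

Every 'In' example satisfies: first ≥ 10. None of the 'Out' examples do.
(8,3) — first 8, hence Out.
(12,7) — first 12, hence In.
(8,5) — first 8, hence Out.
(8,2) — first 8, hence Out.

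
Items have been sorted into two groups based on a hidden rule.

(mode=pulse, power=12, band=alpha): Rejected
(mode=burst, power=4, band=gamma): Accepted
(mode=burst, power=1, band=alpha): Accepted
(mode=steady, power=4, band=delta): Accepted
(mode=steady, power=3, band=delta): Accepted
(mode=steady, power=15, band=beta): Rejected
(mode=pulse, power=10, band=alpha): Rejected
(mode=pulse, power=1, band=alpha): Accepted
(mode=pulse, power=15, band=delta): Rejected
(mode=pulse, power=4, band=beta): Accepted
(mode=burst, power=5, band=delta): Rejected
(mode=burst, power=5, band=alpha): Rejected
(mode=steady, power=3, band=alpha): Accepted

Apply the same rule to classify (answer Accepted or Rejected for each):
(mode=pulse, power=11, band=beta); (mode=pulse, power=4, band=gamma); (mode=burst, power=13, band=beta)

The pattern is that an item is 'Accepted' exactly when: power ≤ 4.
(mode=pulse, power=11, band=beta) — power = 11, hence Rejected.
(mode=pulse, power=4, band=gamma) — power = 4, hence Accepted.
(mode=burst, power=13, band=beta) — power = 13, hence Rejected.

Rejected, Accepted, Rejected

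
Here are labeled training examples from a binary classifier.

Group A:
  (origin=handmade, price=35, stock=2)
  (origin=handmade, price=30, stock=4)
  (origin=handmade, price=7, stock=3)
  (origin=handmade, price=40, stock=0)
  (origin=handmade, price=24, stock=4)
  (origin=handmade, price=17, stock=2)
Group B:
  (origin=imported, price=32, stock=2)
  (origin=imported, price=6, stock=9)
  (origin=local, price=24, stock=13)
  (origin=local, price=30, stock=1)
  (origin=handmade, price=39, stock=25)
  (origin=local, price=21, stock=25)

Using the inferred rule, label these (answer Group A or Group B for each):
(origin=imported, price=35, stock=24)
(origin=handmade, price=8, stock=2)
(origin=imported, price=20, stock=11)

The distinguishing property — origin is handmade AND stock ≤ 4 — holds for all the 'Group A' cases and none of the 'Group B' cases.

Group B, Group A, Group B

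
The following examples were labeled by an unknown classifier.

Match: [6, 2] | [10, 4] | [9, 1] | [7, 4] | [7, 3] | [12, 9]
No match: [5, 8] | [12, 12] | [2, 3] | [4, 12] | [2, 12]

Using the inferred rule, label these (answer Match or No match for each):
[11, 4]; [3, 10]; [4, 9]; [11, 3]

All 'Match' examples share one property — first > second — and every 'No match' example lacks it.
[11, 4]: Match (11 > 4).
[3, 10]: No match (3 < 10).
[4, 9]: No match (4 < 9).
[11, 3]: Match (11 > 3).

Match, No match, No match, Match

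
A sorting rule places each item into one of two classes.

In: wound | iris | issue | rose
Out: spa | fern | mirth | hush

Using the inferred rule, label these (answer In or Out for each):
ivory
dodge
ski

In, In, Out

The classifier is using: has ≥ 2 vowels.
ivory: 2 vowels — qualifies, so In.
dodge: 2 vowels — qualifies, so In.
ski: 1 vowel — doesn't match, so Out.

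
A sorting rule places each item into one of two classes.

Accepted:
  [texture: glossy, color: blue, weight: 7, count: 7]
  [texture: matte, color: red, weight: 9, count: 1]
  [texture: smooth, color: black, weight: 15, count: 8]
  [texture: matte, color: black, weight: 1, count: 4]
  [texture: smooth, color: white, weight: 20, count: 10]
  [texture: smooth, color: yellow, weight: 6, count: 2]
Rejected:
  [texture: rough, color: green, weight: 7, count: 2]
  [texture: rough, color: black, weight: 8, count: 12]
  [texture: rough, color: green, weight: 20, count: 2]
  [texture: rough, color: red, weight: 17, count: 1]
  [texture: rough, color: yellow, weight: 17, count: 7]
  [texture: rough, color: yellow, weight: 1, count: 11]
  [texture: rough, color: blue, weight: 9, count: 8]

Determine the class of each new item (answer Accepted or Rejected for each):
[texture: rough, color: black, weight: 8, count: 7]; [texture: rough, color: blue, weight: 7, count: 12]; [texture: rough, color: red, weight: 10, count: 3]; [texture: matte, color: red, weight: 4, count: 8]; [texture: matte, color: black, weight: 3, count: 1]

The distinguishing property — texture is not rough — holds for all the 'Accepted' cases and none of the 'Rejected' cases.
[texture: rough, color: black, weight: 8, count: 7]: Rejected (texture is rough). [texture: rough, color: blue, weight: 7, count: 12]: Rejected (texture is rough). [texture: rough, color: red, weight: 10, count: 3]: Rejected (texture is rough). [texture: matte, color: red, weight: 4, count: 8]: Accepted (texture is matte). [texture: matte, color: black, weight: 3, count: 1]: Accepted (texture is matte).

Rejected, Rejected, Rejected, Accepted, Accepted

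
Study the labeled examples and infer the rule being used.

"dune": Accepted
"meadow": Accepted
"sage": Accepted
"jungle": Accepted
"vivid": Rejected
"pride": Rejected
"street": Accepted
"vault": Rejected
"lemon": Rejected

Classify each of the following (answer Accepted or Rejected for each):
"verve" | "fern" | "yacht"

A rule that fits every label: even length — true of each 'Accepted' example, false of each 'Rejected' one.

Rejected, Accepted, Rejected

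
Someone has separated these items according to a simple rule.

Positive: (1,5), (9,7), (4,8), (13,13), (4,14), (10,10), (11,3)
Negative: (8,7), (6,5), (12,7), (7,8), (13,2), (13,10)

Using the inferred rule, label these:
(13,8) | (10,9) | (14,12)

Negative, Negative, Positive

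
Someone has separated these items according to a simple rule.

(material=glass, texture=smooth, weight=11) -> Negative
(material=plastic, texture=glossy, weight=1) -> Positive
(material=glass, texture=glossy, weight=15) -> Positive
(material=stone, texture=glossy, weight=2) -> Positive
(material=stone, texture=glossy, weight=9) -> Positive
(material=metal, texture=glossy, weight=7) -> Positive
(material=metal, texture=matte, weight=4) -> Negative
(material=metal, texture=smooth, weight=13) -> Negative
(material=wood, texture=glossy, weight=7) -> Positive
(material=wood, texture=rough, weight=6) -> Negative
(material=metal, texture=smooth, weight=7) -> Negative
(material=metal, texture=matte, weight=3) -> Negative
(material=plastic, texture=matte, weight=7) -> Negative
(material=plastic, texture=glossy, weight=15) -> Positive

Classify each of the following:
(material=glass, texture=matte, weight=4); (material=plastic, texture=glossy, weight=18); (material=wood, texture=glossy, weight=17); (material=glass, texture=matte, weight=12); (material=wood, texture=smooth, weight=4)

The distinguishing property — texture is glossy — holds for all the 'Positive' cases and none of the 'Negative' cases.
(material=glass, texture=matte, weight=4) → texture is matte → Negative. (material=plastic, texture=glossy, weight=18) → texture is glossy → Positive. (material=wood, texture=glossy, weight=17) → texture is glossy → Positive. (material=glass, texture=matte, weight=12) → texture is matte → Negative. (material=wood, texture=smooth, weight=4) → texture is smooth → Negative.

Negative, Positive, Positive, Negative, Negative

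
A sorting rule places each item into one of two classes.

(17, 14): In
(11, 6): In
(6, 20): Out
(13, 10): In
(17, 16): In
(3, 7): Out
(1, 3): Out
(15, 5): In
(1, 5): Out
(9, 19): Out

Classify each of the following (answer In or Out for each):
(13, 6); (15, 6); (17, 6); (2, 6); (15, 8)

In, In, In, Out, In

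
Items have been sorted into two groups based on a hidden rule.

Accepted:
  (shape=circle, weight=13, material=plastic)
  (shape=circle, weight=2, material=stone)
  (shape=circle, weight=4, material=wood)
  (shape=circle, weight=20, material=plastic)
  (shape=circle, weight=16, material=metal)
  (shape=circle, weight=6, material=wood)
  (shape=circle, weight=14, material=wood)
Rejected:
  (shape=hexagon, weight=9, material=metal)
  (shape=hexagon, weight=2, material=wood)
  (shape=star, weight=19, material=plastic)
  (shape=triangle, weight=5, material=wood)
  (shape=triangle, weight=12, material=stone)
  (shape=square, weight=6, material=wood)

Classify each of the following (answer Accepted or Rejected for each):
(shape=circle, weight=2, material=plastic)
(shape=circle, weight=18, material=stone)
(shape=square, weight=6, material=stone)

A rule that fits every label: shape is circle — true of each 'Accepted' example, false of each 'Rejected' one.
(shape=circle, weight=2, material=plastic) → shape is circle → Accepted.
(shape=circle, weight=18, material=stone) → shape is circle → Accepted.
(shape=square, weight=6, material=stone) → shape is square → Rejected.

Accepted, Accepted, Rejected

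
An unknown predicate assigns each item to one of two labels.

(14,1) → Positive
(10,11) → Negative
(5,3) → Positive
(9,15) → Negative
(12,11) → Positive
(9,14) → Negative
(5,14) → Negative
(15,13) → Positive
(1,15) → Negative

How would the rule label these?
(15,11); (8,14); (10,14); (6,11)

Positive, Negative, Negative, Negative

The pattern is that an item is 'Positive' exactly when: first > second.
(15,11) → 15 > 11 → Positive. (8,14) → 8 < 14 → Negative. (10,14) → 10 < 14 → Negative. (6,11) → 6 < 11 → Negative.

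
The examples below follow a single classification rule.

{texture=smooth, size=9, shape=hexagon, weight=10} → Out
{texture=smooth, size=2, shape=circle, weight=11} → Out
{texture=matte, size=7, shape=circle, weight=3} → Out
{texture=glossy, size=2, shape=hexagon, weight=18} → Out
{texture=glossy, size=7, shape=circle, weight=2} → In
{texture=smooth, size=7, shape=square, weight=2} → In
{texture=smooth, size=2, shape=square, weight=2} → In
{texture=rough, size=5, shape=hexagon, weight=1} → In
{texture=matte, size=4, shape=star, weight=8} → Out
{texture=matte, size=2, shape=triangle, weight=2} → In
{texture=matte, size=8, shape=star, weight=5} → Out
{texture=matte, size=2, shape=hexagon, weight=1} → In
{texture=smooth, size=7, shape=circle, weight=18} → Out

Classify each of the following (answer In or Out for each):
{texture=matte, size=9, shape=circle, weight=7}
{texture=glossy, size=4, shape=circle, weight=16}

The pattern is that an item is 'In' exactly when: weight ≤ 2.
{texture=matte, size=9, shape=circle, weight=7} → weight = 7 → Out. {texture=glossy, size=4, shape=circle, weight=16} → weight = 16 → Out.

Out, Out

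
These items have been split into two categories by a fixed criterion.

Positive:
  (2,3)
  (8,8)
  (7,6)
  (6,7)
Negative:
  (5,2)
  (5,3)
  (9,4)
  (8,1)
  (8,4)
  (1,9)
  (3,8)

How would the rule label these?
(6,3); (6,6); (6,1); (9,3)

Negative, Positive, Negative, Negative

The distinguishing property — |first − second| ≤ 1 — holds for all the 'Positive' cases and none of the 'Negative' cases.
(6,3): |6−3| = 3, doesn't match → Negative. (6,6): |6−6| = 0, fits → Positive. (6,1): |6−1| = 5, doesn't match → Negative. (9,3): |9−3| = 6, doesn't match → Negative.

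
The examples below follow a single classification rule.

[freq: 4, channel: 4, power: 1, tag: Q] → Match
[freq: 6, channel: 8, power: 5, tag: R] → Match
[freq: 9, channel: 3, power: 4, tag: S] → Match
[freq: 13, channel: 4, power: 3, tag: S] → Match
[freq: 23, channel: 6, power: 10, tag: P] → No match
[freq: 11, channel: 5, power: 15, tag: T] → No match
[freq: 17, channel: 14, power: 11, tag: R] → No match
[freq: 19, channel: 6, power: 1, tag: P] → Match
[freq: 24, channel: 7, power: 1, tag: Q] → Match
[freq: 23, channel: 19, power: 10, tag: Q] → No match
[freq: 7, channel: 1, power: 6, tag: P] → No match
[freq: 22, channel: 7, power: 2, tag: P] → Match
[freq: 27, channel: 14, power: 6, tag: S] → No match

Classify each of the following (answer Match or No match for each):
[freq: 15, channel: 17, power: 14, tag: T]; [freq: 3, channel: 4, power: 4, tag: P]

No match, Match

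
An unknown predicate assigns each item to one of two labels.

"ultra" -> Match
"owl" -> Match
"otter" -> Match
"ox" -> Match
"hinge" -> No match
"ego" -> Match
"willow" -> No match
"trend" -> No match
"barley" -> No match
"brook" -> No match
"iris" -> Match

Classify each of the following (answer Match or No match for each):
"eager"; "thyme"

Match, No match

Comparing the two groups points to one rule — starts with a vowel.
"eager": starts with 'e', matches → Match.
"thyme": starts with 't', lacks this property → No match.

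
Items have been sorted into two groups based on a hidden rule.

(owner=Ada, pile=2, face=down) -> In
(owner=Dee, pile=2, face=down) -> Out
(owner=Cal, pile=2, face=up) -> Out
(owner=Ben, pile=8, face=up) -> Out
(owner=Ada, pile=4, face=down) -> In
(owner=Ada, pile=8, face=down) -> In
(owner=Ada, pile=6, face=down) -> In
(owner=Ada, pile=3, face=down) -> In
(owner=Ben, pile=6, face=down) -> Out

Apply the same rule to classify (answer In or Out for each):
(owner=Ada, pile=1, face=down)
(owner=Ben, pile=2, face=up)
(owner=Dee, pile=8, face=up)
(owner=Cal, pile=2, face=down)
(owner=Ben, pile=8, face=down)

In, Out, Out, Out, Out

Looking at the examples, the only property every 'In' case has and every 'Out' case lacks is: owner is Ada.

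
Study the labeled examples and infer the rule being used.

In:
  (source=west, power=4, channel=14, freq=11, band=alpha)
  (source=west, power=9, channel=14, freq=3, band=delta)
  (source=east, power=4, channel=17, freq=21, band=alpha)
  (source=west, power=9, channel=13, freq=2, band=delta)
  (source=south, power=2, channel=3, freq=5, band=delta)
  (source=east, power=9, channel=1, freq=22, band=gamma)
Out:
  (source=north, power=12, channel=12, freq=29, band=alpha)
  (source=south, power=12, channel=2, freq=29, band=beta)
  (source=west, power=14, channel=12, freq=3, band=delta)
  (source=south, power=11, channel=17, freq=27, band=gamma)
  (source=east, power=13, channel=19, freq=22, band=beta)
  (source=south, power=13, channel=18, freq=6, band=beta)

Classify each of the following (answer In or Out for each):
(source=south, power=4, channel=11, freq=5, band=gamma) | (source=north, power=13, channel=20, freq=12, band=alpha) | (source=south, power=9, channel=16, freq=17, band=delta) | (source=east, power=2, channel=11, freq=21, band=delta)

In, Out, In, In

Rule: power ≤ 9. This holds for each 'In' example and fails for each 'Out' one.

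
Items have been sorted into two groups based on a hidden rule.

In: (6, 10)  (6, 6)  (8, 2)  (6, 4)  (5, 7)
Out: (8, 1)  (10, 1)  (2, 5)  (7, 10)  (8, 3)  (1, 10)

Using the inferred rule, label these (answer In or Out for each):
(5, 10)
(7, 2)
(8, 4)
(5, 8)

Out, Out, In, Out

The common property of the 'In' items is: sum is even. No 'Out' item has it.
Out: (5, 10), since 5+10 = 15.
Out: (7, 2), since 7+2 = 9.
In: (8, 4), since 8+4 = 12.
Out: (5, 8), since 5+8 = 13.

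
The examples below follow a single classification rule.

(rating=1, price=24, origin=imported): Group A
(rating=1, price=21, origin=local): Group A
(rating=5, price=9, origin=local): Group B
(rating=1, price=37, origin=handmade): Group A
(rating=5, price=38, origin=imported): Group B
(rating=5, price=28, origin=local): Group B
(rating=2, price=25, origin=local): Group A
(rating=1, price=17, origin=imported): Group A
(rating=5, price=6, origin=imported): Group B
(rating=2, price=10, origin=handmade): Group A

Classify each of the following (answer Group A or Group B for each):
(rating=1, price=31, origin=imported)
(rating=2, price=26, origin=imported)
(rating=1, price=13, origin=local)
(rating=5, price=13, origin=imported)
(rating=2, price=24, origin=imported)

The simplest hypothesis consistent with all the labels is: rating ≤ 2.

Group A, Group A, Group A, Group B, Group A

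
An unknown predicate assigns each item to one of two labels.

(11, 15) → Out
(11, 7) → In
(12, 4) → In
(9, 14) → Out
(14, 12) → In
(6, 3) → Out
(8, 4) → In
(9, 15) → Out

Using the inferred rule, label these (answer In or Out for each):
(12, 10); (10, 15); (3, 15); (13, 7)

In, Out, Out, In

All 'In' examples share one property — first > second AND sum is even — and every 'Out' example lacks it.
In: (12, 10), since 12 > 10, 12+10 = 22.
Out: (10, 15), since 10 < 15, 10+15 = 25.
Out: (3, 15), since 3 < 15, 3+15 = 18.
In: (13, 7), since 13 > 7, 13+7 = 20.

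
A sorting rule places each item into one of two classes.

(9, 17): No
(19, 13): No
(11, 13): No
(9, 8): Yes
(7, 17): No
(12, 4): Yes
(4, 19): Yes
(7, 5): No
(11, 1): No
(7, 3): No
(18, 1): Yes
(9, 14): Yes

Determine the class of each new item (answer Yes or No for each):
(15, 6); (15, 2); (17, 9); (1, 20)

Yes, Yes, No, Yes

Comparing the two groups points to one rule — product is even.
(15, 6): 15·6 = 90 — matches, so Yes. (15, 2): 15·2 = 30 — matches, so Yes. (17, 9): 17·9 = 153 — lacks this property, so No. (1, 20): 1·20 = 20 — matches, so Yes.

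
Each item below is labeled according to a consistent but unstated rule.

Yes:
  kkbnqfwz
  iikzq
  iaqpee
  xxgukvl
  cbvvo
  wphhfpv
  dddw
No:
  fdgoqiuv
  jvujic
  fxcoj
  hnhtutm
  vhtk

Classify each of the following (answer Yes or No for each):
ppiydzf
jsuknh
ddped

The common property of the 'Yes' items is: has a double letter. No 'No' item has it.
ppiydzf: 'pp' doubled — matches, so Yes. jsuknh: no doubled letter — does not pass, so No. ddped: 'dd' doubled — matches, so Yes.

Yes, No, Yes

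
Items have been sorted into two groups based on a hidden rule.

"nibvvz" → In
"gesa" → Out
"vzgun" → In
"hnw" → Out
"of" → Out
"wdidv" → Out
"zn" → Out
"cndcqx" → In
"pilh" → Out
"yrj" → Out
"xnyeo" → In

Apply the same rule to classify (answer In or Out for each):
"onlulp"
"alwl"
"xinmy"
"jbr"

The pattern is that an item is 'In' exactly when: length ≥ 4 AND contains 'n'.

In, Out, In, Out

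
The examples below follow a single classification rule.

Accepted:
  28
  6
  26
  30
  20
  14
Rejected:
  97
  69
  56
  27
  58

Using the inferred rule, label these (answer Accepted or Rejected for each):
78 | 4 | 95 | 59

Rejected, Accepted, Rejected, Rejected

The simplest hypothesis consistent with all the labels is: even AND at most 30.
Rejected: 78, since 78 is even, 78 > 30. Accepted: 4, since 4 is even, 4 ≤ 30. Rejected: 95, since 95 is odd, 95 > 30. Rejected: 59, since 59 is odd, 59 > 30.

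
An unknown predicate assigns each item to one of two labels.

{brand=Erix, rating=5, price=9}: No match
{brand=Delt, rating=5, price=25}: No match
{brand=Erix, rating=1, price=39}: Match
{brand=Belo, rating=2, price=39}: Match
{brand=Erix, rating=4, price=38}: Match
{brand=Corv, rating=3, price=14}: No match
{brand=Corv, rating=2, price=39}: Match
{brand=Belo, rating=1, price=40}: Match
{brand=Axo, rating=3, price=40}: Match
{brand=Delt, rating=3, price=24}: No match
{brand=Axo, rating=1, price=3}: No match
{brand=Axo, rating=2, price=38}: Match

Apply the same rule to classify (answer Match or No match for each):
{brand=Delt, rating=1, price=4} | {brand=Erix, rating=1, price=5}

No match, No match

A rule that fits every label: price ≥ 38 — true of each 'Match' example, false of each 'No match' one.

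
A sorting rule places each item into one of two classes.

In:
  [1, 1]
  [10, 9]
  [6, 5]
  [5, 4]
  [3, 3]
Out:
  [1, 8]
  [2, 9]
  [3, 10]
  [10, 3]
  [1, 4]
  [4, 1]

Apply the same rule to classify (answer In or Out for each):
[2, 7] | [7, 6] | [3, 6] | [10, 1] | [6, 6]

The common property of the 'In' items is: |first − second| ≤ 1. No 'Out' item has it.

Out, In, Out, Out, In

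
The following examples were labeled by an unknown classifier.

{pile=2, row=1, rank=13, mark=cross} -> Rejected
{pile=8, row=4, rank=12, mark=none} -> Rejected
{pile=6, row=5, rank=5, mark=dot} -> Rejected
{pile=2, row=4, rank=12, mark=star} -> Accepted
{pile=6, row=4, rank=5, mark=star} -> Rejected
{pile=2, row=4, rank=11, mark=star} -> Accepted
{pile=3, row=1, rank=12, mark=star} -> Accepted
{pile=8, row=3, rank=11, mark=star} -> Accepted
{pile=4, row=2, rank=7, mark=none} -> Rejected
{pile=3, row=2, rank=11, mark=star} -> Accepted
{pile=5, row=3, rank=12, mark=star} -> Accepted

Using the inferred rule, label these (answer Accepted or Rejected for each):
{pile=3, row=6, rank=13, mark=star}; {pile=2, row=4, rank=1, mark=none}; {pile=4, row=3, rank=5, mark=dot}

The rule appears to be: mark is star AND rank ≥ 7.
Accepted: {pile=3, row=6, rank=13, mark=star}, since mark is star, rank = 13. Rejected: {pile=2, row=4, rank=1, mark=none}, since mark is none, rank = 1. Rejected: {pile=4, row=3, rank=5, mark=dot}, since mark is dot, rank = 5.

Accepted, Rejected, Rejected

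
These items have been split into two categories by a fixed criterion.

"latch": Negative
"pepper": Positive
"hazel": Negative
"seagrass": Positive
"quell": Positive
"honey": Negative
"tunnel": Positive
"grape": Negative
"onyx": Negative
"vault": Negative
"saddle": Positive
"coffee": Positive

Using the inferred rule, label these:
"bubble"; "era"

All 'Positive' examples share one property — has a double letter — and every 'Negative' example lacks it.
"bubble": 'bb' doubled — qualifies, so Positive. "era": no doubled letter — does not satisfy this, so Negative.

Positive, Negative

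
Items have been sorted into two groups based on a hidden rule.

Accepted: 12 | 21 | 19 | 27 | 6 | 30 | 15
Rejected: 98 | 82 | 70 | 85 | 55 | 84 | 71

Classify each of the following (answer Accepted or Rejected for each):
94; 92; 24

Rejected, Rejected, Accepted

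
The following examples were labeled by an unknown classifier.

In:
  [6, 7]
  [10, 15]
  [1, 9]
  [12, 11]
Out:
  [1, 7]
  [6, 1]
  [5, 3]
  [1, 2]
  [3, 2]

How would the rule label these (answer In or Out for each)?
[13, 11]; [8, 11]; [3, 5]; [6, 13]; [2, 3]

In, In, Out, In, Out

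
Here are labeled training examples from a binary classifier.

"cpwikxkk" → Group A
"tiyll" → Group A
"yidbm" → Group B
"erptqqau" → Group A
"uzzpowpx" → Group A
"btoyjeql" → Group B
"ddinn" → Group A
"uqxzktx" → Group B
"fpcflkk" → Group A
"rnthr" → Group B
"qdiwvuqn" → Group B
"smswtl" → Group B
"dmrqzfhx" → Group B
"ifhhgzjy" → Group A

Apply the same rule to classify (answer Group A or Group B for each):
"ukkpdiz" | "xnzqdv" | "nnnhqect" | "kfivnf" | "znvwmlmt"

Looking at the examples, the only property every 'Group A' case has and every 'Group B' case lacks is: has a double letter.
"ukkpdiz" → 'kk' doubled → Group A. "xnzqdv" → no doubled letter → Group B. "nnnhqect" → 'nn' doubled → Group A. "kfivnf" → no doubled letter → Group B. "znvwmlmt" → no doubled letter → Group B.

Group A, Group B, Group A, Group B, Group B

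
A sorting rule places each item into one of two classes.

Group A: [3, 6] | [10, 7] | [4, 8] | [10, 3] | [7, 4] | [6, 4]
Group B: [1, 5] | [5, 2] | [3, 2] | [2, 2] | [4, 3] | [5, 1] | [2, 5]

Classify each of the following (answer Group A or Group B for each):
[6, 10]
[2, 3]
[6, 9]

Group A, Group B, Group A

Every 'Group A' example satisfies: sum ≥ 9. None of the 'Group B' examples do.
[6, 10]: 6+10 = 16 — meets the rule, so Group A.
[2, 3]: 2+3 = 5 — lacks this property, so Group B.
[6, 9]: 6+9 = 15 — meets the rule, so Group A.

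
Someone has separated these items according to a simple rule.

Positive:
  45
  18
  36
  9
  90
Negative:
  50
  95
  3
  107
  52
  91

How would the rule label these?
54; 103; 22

Looking at the examples, the only property every 'Positive' case has and every 'Negative' case lacks is: multiple of 9.
54 — 54 = 9·6, hence Positive. 103 — 103 = 9·11 + 4, hence Negative. 22 — 22 = 9·2 + 4, hence Negative.

Positive, Negative, Negative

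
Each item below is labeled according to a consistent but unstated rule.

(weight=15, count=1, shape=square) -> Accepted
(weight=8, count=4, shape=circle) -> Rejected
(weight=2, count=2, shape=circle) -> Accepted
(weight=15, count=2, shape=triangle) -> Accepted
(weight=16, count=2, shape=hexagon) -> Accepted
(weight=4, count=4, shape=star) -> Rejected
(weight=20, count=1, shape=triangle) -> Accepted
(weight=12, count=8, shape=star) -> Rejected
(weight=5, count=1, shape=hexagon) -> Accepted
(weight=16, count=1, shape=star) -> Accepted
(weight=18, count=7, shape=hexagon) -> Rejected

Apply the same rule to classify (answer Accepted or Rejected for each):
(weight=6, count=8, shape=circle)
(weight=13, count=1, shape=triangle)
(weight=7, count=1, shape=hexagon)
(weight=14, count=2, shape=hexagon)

The pattern is that an item is 'Accepted' exactly when: count ≤ 2.
(weight=6, count=8, shape=circle) — count = 8, hence Rejected. (weight=13, count=1, shape=triangle) — count = 1, hence Accepted. (weight=7, count=1, shape=hexagon) — count = 1, hence Accepted. (weight=14, count=2, shape=hexagon) — count = 2, hence Accepted.

Rejected, Accepted, Accepted, Accepted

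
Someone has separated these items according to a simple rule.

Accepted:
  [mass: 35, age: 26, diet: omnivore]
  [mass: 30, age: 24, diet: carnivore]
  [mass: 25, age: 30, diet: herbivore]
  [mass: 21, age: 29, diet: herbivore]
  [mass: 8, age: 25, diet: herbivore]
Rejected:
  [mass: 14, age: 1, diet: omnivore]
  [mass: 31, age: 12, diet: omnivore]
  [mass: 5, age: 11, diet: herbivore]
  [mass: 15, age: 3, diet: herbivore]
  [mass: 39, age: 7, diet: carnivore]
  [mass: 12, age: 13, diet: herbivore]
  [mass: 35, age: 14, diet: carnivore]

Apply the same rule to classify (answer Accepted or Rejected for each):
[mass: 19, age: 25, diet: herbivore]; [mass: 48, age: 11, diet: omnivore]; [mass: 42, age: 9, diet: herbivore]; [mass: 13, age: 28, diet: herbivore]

Accepted, Rejected, Rejected, Accepted

A rule that fits every label: age ≥ 24 — true of each 'Accepted' example, false of each 'Rejected' one.
[mass: 19, age: 25, diet: herbivore]: age = 25 — has this property, so Accepted.
[mass: 48, age: 11, diet: omnivore]: age = 11 — lacks this property, so Rejected.
[mass: 42, age: 9, diet: herbivore]: age = 9 — lacks this property, so Rejected.
[mass: 13, age: 28, diet: herbivore]: age = 28 — has this property, so Accepted.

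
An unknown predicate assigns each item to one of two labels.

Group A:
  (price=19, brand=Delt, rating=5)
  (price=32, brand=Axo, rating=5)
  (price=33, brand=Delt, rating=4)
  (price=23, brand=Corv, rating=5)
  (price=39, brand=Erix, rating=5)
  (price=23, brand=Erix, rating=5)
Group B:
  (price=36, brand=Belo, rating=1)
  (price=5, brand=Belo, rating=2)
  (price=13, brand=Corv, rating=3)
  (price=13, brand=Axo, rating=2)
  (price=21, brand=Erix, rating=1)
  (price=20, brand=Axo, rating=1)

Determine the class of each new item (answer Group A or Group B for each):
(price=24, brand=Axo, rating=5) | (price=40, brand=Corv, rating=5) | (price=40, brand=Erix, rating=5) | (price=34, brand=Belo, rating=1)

Group A, Group A, Group A, Group B

The rule appears to be: rating ≥ 4.
Group A: (price=24, brand=Axo, rating=5), since rating = 5. Group A: (price=40, brand=Corv, rating=5), since rating = 5. Group A: (price=40, brand=Erix, rating=5), since rating = 5. Group B: (price=34, brand=Belo, rating=1), since rating = 1.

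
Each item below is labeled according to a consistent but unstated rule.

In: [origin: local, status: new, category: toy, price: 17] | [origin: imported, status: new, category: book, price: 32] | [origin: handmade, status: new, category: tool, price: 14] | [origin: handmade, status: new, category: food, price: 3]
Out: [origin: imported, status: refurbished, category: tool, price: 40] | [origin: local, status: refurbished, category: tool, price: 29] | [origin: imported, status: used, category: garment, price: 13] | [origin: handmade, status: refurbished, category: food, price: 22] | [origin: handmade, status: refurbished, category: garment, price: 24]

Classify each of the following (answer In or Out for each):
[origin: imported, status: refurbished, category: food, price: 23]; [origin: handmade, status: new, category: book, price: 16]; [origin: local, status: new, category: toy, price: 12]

Out, In, In

Looking at the examples, the only property every 'In' case has and every 'Out' case lacks is: status is new.
[origin: imported, status: refurbished, category: food, price: 23] — status is refurbished, hence Out.
[origin: handmade, status: new, category: book, price: 16] — status is new, hence In.
[origin: local, status: new, category: toy, price: 12] — status is new, hence In.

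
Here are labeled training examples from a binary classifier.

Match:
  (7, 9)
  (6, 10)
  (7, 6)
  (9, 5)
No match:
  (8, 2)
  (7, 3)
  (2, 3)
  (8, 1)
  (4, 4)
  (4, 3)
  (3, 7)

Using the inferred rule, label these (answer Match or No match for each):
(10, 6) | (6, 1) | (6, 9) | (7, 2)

Match, No match, Match, No match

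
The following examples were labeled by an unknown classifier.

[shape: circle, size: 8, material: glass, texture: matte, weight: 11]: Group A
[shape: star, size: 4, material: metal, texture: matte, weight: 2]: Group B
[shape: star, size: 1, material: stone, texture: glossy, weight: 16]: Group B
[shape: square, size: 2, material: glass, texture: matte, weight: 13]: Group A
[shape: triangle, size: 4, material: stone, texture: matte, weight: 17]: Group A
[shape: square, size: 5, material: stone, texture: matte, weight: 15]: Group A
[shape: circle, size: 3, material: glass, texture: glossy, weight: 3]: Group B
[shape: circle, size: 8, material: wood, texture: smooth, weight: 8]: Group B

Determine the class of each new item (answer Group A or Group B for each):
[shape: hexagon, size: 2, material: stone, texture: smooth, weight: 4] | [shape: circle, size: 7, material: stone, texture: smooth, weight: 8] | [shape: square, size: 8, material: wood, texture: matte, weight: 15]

The simplest hypothesis consistent with all the labels is: texture is matte AND weight ≥ 3.

Group B, Group B, Group A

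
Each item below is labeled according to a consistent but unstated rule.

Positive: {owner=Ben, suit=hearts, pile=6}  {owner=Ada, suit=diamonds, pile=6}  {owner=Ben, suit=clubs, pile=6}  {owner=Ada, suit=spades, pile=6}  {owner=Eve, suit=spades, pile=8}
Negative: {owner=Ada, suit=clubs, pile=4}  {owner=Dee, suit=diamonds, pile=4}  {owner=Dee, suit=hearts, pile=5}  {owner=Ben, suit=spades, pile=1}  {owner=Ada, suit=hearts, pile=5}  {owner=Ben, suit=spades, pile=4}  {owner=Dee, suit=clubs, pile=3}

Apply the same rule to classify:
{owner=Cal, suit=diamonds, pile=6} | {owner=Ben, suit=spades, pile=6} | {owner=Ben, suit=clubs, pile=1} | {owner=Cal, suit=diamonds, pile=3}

All 'Positive' examples share one property — pile ≥ 6 — and every 'Negative' example lacks it.
Positive: {owner=Cal, suit=diamonds, pile=6}, since pile = 6. Positive: {owner=Ben, suit=spades, pile=6}, since pile = 6. Negative: {owner=Ben, suit=clubs, pile=1}, since pile = 1. Negative: {owner=Cal, suit=diamonds, pile=3}, since pile = 3.

Positive, Positive, Negative, Negative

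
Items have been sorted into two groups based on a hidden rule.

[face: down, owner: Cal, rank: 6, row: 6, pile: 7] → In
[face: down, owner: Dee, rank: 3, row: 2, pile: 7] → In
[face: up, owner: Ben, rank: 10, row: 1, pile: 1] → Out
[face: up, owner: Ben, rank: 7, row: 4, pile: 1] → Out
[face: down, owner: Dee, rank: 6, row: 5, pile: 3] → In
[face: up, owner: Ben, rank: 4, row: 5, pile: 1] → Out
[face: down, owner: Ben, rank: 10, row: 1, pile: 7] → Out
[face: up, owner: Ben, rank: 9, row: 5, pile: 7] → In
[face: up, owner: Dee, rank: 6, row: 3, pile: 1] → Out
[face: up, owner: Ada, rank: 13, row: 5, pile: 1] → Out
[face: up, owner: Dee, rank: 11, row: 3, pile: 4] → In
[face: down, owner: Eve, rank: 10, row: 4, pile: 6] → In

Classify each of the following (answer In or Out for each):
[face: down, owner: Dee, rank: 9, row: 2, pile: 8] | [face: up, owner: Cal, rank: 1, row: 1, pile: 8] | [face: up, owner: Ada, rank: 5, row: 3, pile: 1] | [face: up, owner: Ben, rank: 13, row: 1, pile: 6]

A rule that fits every label: row ≥ 2 AND pile ≥ 3 — true of each 'In' example, false of each 'Out' one.
[face: down, owner: Dee, rank: 9, row: 2, pile: 8]: row = 2, pile = 8 — has this property, so In. [face: up, owner: Cal, rank: 1, row: 1, pile: 8]: row = 1, pile = 8 — doesn't match, so Out. [face: up, owner: Ada, rank: 5, row: 3, pile: 1]: row = 3, pile = 1 — doesn't match, so Out. [face: up, owner: Ben, rank: 13, row: 1, pile: 6]: row = 1, pile = 6 — doesn't match, so Out.

In, Out, Out, Out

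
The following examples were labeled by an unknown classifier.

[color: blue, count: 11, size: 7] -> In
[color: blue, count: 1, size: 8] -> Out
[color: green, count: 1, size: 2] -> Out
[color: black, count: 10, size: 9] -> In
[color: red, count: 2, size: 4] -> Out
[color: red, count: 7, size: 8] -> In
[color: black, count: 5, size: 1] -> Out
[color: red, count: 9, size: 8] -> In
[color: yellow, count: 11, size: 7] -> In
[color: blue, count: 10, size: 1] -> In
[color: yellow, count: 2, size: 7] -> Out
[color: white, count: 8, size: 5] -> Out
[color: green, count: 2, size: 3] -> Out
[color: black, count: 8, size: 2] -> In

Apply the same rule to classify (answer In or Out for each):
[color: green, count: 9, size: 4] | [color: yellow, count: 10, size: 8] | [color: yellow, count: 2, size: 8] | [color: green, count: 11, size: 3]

Every 'In' example satisfies: size ≠ 5 AND count ≥ 7. None of the 'Out' examples do.

In, In, Out, In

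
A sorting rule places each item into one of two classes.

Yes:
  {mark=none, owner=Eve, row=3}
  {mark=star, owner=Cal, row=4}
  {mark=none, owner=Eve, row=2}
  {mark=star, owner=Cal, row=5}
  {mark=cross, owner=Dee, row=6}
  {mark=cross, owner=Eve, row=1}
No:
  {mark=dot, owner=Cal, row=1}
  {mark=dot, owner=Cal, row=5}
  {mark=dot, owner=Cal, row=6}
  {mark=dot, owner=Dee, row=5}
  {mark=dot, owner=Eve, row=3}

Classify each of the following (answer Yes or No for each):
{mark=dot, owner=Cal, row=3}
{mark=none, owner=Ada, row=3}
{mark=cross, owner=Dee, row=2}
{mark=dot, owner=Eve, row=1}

The classifier is using: mark is not dot.

No, Yes, Yes, No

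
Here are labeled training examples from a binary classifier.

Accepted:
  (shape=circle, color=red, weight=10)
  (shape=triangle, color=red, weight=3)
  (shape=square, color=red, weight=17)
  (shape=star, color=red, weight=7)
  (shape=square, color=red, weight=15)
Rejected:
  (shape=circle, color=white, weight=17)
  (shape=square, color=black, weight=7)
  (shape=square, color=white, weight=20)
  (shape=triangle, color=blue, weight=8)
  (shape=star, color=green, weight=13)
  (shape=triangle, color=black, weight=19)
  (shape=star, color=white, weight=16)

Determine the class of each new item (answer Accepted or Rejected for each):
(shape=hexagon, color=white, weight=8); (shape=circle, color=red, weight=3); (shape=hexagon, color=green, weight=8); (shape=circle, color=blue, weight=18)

Rejected, Accepted, Rejected, Rejected

The distinguishing property — color is red — holds for all the 'Accepted' cases and none of the 'Rejected' cases.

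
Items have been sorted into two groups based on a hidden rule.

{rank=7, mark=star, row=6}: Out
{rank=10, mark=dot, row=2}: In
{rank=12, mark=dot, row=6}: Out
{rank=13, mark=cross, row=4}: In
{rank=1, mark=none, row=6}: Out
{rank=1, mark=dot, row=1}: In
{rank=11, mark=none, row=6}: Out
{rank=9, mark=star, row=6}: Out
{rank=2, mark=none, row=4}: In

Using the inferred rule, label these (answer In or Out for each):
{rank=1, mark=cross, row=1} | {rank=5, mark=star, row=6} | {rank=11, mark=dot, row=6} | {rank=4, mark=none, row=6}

In, Out, Out, Out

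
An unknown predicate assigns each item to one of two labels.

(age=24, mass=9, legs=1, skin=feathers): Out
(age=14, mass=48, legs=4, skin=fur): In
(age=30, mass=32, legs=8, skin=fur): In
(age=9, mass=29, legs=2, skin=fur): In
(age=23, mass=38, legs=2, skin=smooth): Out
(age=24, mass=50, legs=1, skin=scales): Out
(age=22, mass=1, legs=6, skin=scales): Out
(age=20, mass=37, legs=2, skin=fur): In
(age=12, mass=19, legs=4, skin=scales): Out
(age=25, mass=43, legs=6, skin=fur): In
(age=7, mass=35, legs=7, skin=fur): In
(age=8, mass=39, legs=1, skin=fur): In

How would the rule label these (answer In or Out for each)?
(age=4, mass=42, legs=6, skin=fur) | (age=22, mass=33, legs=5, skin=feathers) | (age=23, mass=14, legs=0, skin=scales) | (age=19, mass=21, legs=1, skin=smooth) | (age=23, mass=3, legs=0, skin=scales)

In, Out, Out, Out, Out

The simplest hypothesis consistent with all the labels is: skin is fur.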